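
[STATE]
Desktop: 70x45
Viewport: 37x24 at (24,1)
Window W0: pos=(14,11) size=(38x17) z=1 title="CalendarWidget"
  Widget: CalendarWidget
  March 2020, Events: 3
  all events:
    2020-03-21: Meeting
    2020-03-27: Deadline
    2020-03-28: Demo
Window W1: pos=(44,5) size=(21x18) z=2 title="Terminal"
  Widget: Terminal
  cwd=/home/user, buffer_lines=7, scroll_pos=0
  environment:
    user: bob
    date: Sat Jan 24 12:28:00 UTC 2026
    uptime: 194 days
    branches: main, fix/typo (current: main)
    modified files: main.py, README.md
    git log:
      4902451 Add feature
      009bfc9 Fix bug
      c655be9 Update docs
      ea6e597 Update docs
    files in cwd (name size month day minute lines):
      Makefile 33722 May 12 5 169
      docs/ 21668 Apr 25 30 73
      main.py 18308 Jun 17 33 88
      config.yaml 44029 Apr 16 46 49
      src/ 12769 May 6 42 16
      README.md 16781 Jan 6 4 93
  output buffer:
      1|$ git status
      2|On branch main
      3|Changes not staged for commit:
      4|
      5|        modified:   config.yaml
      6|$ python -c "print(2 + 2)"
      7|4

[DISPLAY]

                                     
                                     
                                     
                                     
                    ┏━━━━━━━━━━━━━━━━
                    ┃ Terminal       
                    ┠────────────────
                    ┃$ git status    
                    ┃On branch main  
                    ┃Changes not stag
━━━━━━━━━━━━━━━━━━━━┃                
Widget              ┃        modified
────────────────────┃$ python -c "pri
    March 2020      ┃4               
Th Fr Sa Su         ┃$ █             
          1         ┃                
 5  6  7  8         ┃                
12 13 14 15         ┃                
19 20 21* 22        ┃                
26 27* 28* 29       ┃                
                    ┃                
                    ┗━━━━━━━━━━━━━━━━
                           ┃         
                           ┃         


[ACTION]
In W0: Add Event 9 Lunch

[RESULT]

                                     
                                     
                                     
                                     
                    ┏━━━━━━━━━━━━━━━━
                    ┃ Terminal       
                    ┠────────────────
                    ┃$ git status    
                    ┃On branch main  
                    ┃Changes not stag
━━━━━━━━━━━━━━━━━━━━┃                
Widget              ┃        modified
────────────────────┃$ python -c "pri
    March 2020      ┃4               
Th Fr Sa Su         ┃$ █             
          1         ┃                
 5  6  7  8         ┃                
 12 13 14 15        ┃                
19 20 21* 22        ┃                
26 27* 28* 29       ┃                
                    ┃                
                    ┗━━━━━━━━━━━━━━━━
                           ┃         
                           ┃         


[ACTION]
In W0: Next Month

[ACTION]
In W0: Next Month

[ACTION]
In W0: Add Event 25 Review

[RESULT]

                                     
                                     
                                     
                                     
                    ┏━━━━━━━━━━━━━━━━
                    ┃ Terminal       
                    ┠────────────────
                    ┃$ git status    
                    ┃On branch main  
                    ┃Changes not stag
━━━━━━━━━━━━━━━━━━━━┃                
Widget              ┃        modified
────────────────────┃$ python -c "pri
     May 2020       ┃4               
Th Fr Sa Su         ┃$ █             
    1  2  3         ┃                
 7  8  9 10         ┃                
14 15 16 17         ┃                
21 22 23 24         ┃                
 28 29 30 31        ┃                
                    ┃                
                    ┗━━━━━━━━━━━━━━━━
                           ┃         
                           ┃         


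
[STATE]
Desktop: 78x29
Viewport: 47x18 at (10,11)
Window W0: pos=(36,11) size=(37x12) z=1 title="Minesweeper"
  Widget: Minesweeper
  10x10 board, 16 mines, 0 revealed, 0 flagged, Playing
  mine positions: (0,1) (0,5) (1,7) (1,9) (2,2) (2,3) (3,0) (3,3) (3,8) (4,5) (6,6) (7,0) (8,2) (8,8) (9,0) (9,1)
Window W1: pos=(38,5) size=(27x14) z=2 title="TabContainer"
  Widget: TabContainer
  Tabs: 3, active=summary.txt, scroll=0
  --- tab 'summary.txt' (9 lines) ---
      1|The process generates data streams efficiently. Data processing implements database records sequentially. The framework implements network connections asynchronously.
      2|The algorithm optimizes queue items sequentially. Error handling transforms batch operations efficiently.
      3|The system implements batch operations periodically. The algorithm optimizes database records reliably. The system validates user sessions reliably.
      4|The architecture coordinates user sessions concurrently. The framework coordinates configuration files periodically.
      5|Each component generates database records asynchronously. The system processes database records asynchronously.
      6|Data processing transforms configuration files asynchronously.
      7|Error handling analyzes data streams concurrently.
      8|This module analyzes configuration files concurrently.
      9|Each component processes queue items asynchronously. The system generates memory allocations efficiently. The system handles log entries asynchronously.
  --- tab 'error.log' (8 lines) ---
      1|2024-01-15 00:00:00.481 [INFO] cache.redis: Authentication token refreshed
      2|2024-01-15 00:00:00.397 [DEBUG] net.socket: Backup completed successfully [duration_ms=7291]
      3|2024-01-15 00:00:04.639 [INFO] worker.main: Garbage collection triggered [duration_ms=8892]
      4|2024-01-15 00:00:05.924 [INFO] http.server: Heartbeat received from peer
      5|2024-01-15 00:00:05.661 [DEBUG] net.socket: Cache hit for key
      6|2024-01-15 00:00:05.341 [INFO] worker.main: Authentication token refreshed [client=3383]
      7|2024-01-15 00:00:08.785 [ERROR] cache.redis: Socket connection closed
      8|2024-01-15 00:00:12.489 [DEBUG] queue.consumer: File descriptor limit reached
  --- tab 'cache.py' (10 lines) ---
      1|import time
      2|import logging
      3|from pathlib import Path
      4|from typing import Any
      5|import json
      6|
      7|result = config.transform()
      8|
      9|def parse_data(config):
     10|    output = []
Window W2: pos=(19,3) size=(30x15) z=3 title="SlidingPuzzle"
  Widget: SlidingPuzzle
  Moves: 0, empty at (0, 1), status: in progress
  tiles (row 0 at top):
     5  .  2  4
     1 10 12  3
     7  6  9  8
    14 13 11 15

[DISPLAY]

         ┃│  7 │  6 │  9 │  8 │       ┃thm opti
         ┃├────┼────┼────┼────┤       ┃ impleme
         ┃│ 14 │ 13 │ 11 │ 15 │       ┃ecture c
         ┃└────┴────┴────┴────┘       ┃nent gen
         ┃Moves: 0                    ┃ssing tr
         ┃                            ┃ling ana
         ┗━━━━━━━━━━━━━━━━━━━━━━━━━━━━┛e analyz
                          ┃■┗━━━━━━━━━━━━━━━━━━
                          ┃■■■■■■■■■■          
                          ┃■■■■■■■■■■          
                          ┃■■■■■■■■■■          
                          ┗━━━━━━━━━━━━━━━━━━━━
                                               
                                               
                                               
                                               
                                               
                                               


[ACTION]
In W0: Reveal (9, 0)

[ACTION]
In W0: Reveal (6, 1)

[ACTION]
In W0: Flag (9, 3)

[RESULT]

         ┃│  7 │  6 │  9 │  8 │       ┃thm opti
         ┃├────┼────┼────┼────┤       ┃ impleme
         ┃│ 14 │ 13 │ 11 │ 15 │       ┃ecture c
         ┃└────┴────┴────┴────┘       ┃nent gen
         ┃Moves: 0                    ┃ssing tr
         ┃                            ┃ling ana
         ┗━━━━━━━━━━━━━━━━━━━━━━━━━━━━┛e analyz
                          ┃■┗━━━━━━━━━━━━━━━━━━
                          ┃■■■■■■■■■■          
                          ┃■■■■■■✹■■■          
                          ┃✹■■■■■■■■■          
                          ┗━━━━━━━━━━━━━━━━━━━━
                                               
                                               
                                               
                                               
                                               
                                               


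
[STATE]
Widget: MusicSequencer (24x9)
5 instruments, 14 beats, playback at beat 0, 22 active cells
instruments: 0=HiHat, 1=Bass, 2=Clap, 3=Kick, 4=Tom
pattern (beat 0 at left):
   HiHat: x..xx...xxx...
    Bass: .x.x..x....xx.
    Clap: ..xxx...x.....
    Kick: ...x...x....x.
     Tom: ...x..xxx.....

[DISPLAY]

      ▼1234567890123    
 HiHat█··██···███···    
  Bass·█·█··█····██·    
  Clap··███···█·····    
  Kick···█···█····█·    
   Tom···█··███·····    
                        
                        
                        


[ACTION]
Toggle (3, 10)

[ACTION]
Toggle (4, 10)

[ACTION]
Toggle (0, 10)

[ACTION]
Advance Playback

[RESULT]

      0▼234567890123    
 HiHat█··██···██····    
  Bass·█·█··█····██·    
  Clap··███···█·····    
  Kick···█···█··█·█·    
   Tom···█··███·█···    
                        
                        
                        


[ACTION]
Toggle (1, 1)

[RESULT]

      0▼234567890123    
 HiHat█··██···██····    
  Bass···█··█····██·    
  Clap··███···█·····    
  Kick···█···█··█·█·    
   Tom···█··███·█···    
                        
                        
                        


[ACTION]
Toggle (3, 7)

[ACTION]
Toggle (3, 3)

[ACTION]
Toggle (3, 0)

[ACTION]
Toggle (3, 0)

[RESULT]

      0▼234567890123    
 HiHat█··██···██····    
  Bass···█··█····██·    
  Clap··███···█·····    
  Kick··········█·█·    
   Tom···█··███·█···    
                        
                        
                        


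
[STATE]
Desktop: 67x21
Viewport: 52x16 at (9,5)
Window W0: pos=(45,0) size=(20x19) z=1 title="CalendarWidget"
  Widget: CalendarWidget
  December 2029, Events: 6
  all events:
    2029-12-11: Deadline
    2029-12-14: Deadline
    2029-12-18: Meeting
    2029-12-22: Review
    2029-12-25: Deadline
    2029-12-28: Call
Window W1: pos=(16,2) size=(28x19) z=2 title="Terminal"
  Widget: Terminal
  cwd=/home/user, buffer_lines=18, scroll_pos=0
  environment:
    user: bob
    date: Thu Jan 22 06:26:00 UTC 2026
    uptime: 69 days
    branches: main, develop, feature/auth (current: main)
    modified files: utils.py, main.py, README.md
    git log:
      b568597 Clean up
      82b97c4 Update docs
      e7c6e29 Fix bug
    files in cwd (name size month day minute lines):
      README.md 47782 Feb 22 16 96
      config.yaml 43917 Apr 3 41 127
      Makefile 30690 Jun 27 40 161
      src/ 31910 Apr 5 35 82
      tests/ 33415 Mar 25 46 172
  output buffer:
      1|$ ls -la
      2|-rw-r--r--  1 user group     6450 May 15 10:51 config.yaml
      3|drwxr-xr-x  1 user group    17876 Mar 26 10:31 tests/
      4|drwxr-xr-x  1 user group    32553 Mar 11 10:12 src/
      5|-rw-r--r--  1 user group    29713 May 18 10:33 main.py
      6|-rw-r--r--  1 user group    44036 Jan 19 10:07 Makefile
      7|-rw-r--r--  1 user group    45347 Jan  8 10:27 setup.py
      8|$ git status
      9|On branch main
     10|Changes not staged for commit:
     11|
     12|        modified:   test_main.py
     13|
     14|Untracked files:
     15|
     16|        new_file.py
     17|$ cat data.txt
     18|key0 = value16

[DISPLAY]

       ┃$ ls -la                  ┃ ┃               
       ┃-rw-r--r--  1 user group  ┃ ┃ 3  4  5  6  7 
       ┃drwxr-xr-x  1 user group  ┃ ┃10 11* 12 13 14
       ┃drwxr-xr-x  1 user group  ┃ ┃17 18* 19 20 21
       ┃-rw-r--r--  1 user group  ┃ ┃24 25* 26 27 28
       ┃-rw-r--r--  1 user group  ┃ ┃31             
       ┃-rw-r--r--  1 user group  ┃ ┃               
       ┃$ git status              ┃ ┃               
       ┃On branch main            ┃ ┃               
       ┃Changes not staged for com┃ ┃               
       ┃                          ┃ ┃               
       ┃        modified:   test_m┃ ┃               
       ┃                          ┃ ┃               
       ┃Untracked files:          ┃ ┗━━━━━━━━━━━━━━━
       ┃                          ┃                 
       ┗━━━━━━━━━━━━━━━━━━━━━━━━━━┛                 


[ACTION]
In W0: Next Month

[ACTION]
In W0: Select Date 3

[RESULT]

       ┃$ ls -la                  ┃ ┃    1  2 [ 3]  
       ┃-rw-r--r--  1 user group  ┃ ┃ 7  8  9 10 11 
       ┃drwxr-xr-x  1 user group  ┃ ┃14 15 16 17 18 
       ┃drwxr-xr-x  1 user group  ┃ ┃21 22 23 24 25 
       ┃-rw-r--r--  1 user group  ┃ ┃28 29 30 31    
       ┃-rw-r--r--  1 user group  ┃ ┃               
       ┃-rw-r--r--  1 user group  ┃ ┃               
       ┃$ git status              ┃ ┃               
       ┃On branch main            ┃ ┃               
       ┃Changes not staged for com┃ ┃               
       ┃                          ┃ ┃               
       ┃        modified:   test_m┃ ┃               
       ┃                          ┃ ┃               
       ┃Untracked files:          ┃ ┗━━━━━━━━━━━━━━━
       ┃                          ┃                 
       ┗━━━━━━━━━━━━━━━━━━━━━━━━━━┛                 


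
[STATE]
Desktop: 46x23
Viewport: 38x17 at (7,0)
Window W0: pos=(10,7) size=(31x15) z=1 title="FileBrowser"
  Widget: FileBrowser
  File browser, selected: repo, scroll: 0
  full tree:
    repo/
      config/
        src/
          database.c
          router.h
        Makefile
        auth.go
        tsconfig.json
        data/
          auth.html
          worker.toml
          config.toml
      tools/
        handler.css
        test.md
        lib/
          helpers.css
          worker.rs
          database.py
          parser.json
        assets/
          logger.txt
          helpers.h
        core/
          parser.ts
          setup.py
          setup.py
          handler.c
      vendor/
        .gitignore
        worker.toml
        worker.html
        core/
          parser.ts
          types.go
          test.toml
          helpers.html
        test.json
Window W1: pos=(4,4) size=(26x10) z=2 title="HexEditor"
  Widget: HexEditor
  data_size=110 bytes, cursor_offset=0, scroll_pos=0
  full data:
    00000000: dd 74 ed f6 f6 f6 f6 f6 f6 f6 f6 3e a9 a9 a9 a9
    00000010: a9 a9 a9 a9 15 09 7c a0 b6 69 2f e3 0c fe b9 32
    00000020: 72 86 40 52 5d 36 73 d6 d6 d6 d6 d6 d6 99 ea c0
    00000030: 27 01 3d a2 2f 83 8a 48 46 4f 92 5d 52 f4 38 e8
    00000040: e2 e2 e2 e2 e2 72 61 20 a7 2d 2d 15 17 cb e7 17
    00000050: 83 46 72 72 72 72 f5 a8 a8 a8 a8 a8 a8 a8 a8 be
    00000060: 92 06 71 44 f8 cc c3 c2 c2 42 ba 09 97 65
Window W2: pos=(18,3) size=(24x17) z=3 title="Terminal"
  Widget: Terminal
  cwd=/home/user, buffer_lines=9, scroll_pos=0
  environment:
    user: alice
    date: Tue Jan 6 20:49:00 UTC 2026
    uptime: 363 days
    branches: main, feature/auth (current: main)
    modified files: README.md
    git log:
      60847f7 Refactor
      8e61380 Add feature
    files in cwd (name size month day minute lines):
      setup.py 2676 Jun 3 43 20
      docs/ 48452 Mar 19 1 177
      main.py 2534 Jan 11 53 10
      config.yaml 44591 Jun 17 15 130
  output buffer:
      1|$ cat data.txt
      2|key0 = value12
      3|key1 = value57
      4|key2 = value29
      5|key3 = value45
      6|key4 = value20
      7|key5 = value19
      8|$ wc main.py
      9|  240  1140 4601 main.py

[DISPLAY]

                                      
                                      
                                      
           ┏━━━━━━━━━━━━━━━━━━━━━━┓   
━━━━━━━━━━━┃ Terminal             ┃   
exEditor   ┠──────────────────────┨   
───────────┃$ cat data.txt        ┃   
000000  DD ┃key0 = value12        ┃   
000010  a9 ┃key1 = value57        ┃   
000020  72 ┃key2 = value29        ┃   
000030  27 ┃key3 = value45        ┃   
000040  e2 ┃key4 = value20        ┃   
000050  83 ┃key5 = value19        ┃   
━━━━━━━━━━━┃$ wc main.py          ┃   
   ┃       ┃  240  1140 4601 main.┃   
   ┃       ┃$ █                   ┃   
   ┃       ┃                      ┃   


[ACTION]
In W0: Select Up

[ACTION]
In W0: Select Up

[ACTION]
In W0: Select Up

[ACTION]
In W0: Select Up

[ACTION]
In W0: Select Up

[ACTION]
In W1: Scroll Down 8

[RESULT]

                                      
                                      
                                      
           ┏━━━━━━━━━━━━━━━━━━━━━━┓   
━━━━━━━━━━━┃ Terminal             ┃   
exEditor   ┠──────────────────────┨   
───────────┃$ cat data.txt        ┃   
000060  92 ┃key0 = value12        ┃   
           ┃key1 = value57        ┃   
           ┃key2 = value29        ┃   
           ┃key3 = value45        ┃   
           ┃key4 = value20        ┃   
           ┃key5 = value19        ┃   
━━━━━━━━━━━┃$ wc main.py          ┃   
   ┃       ┃  240  1140 4601 main.┃   
   ┃       ┃$ █                   ┃   
   ┃       ┃                      ┃   


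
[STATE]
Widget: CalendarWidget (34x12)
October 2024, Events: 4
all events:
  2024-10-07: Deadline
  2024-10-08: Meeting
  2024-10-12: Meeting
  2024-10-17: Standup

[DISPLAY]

           October 2024           
Mo Tu We Th Fr Sa Su              
    1  2  3  4  5  6              
 7*  8*  9 10 11 12* 13           
14 15 16 17* 18 19 20             
21 22 23 24 25 26 27              
28 29 30 31                       
                                  
                                  
                                  
                                  
                                  


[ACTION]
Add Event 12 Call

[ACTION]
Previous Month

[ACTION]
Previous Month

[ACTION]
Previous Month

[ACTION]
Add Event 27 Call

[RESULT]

            July 2024             
Mo Tu We Th Fr Sa Su              
 1  2  3  4  5  6  7              
 8  9 10 11 12 13 14              
15 16 17 18 19 20 21              
22 23 24 25 26 27* 28             
29 30 31                          
                                  
                                  
                                  
                                  
                                  


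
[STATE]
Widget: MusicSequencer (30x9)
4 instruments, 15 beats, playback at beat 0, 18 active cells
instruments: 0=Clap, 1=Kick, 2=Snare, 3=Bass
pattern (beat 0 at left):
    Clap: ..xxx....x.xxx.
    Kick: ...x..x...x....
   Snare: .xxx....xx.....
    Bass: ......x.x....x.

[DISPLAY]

      ▼12345678901234         
  Clap··███····█·███·         
  Kick···█··█···█····         
 Snare·███····██·····         
  Bass······█·█····█·         
                              
                              
                              
                              


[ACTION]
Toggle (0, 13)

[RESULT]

      ▼12345678901234         
  Clap··███····█·██··         
  Kick···█··█···█····         
 Snare·███····██·····         
  Bass······█·█····█·         
                              
                              
                              
                              


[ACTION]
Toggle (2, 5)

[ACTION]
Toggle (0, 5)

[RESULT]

      ▼12345678901234         
  Clap··████···█·██··         
  Kick···█··█···█····         
 Snare·███·█··██·····         
  Bass······█·█····█·         
                              
                              
                              
                              


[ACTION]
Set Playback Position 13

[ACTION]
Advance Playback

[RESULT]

      01234567890123▼         
  Clap··████···█·██··         
  Kick···█··█···█····         
 Snare·███·█··██·····         
  Bass······█·█····█·         
                              
                              
                              
                              


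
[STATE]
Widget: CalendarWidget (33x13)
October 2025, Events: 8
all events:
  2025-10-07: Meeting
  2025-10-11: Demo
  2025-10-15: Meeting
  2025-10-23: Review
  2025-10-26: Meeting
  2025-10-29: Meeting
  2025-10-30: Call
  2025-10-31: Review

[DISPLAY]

           October 2025          
Mo Tu We Th Fr Sa Su             
       1  2  3  4  5             
 6  7*  8  9 10 11* 12           
13 14 15* 16 17 18 19            
20 21 22 23* 24 25 26*           
27 28 29* 30* 31*                
                                 
                                 
                                 
                                 
                                 
                                 


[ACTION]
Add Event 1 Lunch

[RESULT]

           October 2025          
Mo Tu We Th Fr Sa Su             
       1*  2  3  4  5            
 6  7*  8  9 10 11* 12           
13 14 15* 16 17 18 19            
20 21 22 23* 24 25 26*           
27 28 29* 30* 31*                
                                 
                                 
                                 
                                 
                                 
                                 


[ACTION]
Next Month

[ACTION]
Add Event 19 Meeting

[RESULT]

          November 2025          
Mo Tu We Th Fr Sa Su             
                1  2             
 3  4  5  6  7  8  9             
10 11 12 13 14 15 16             
17 18 19* 20 21 22 23            
24 25 26 27 28 29 30             
                                 
                                 
                                 
                                 
                                 
                                 


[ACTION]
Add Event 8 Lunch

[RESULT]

          November 2025          
Mo Tu We Th Fr Sa Su             
                1  2             
 3  4  5  6  7  8*  9            
10 11 12 13 14 15 16             
17 18 19* 20 21 22 23            
24 25 26 27 28 29 30             
                                 
                                 
                                 
                                 
                                 
                                 


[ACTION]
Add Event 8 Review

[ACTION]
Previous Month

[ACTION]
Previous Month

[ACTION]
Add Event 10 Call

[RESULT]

          September 2025         
Mo Tu We Th Fr Sa Su             
 1  2  3  4  5  6  7             
 8  9 10* 11 12 13 14            
15 16 17 18 19 20 21             
22 23 24 25 26 27 28             
29 30                            
                                 
                                 
                                 
                                 
                                 
                                 


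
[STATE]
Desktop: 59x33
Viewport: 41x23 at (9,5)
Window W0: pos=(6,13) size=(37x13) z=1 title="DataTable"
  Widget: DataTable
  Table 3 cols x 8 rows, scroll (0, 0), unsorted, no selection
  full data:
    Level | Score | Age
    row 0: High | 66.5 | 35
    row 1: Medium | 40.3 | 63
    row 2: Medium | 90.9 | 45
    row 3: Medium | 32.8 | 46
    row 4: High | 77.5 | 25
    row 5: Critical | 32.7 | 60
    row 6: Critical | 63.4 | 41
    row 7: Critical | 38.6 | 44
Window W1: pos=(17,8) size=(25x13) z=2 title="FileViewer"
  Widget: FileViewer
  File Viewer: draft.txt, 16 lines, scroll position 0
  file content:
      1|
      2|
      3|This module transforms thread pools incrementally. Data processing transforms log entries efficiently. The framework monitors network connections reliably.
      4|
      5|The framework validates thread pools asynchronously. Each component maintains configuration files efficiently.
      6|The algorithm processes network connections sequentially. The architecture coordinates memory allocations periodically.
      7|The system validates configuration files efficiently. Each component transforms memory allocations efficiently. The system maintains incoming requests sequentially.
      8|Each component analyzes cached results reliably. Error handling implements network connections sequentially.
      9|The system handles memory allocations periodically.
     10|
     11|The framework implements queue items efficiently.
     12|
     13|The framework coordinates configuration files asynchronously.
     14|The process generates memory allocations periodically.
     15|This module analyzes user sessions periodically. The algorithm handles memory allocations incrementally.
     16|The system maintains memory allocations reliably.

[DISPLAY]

                                         
                                         
                                         
        ┏━━━━━━━━━━━━━━━━━━━━━━━┓        
        ┃ FileViewer            ┃        
        ┠───────────────────────┨        
        ┃                      ▲┃        
        ┃                      █┃        
━━━━━━━━┃This module transforms░┃┓       
ataTable┃                      ░┃┃       
────────┃The framework validate░┃┨       
vel   │S┃The algorithm processe░┃┃       
──────┼─┃The system validates c░┃┃       
gh    │6┃Each component analyze░┃┃       
dium  │4┃The system handles mem▼┃┃       
dium  │9┗━━━━━━━━━━━━━━━━━━━━━━━┛┃       
dium  │32.8 │46                  ┃       
gh    │77.5 │25                  ┃       
itical│32.7 │60                  ┃       
itical│63.4 │41                  ┃       
━━━━━━━━━━━━━━━━━━━━━━━━━━━━━━━━━┛       
                                         
                                         


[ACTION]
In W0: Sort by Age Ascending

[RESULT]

                                         
                                         
                                         
        ┏━━━━━━━━━━━━━━━━━━━━━━━┓        
        ┃ FileViewer            ┃        
        ┠───────────────────────┨        
        ┃                      ▲┃        
        ┃                      █┃        
━━━━━━━━┃This module transforms░┃┓       
ataTable┃                      ░┃┃       
────────┃The framework validate░┃┨       
vel   │S┃The algorithm processe░┃┃       
──────┼─┃The system validates c░┃┃       
gh    │7┃Each component analyze░┃┃       
gh    │6┃The system handles mem▼┃┃       
itical│6┗━━━━━━━━━━━━━━━━━━━━━━━┛┃       
itical│38.6 │44                  ┃       
dium  │90.9 │45                  ┃       
dium  │32.8 │46                  ┃       
itical│32.7 │60                  ┃       
━━━━━━━━━━━━━━━━━━━━━━━━━━━━━━━━━┛       
                                         
                                         


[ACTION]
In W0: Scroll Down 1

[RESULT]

                                         
                                         
                                         
        ┏━━━━━━━━━━━━━━━━━━━━━━━┓        
        ┃ FileViewer            ┃        
        ┠───────────────────────┨        
        ┃                      ▲┃        
        ┃                      █┃        
━━━━━━━━┃This module transforms░┃┓       
ataTable┃                      ░┃┃       
────────┃The framework validate░┃┨       
vel   │S┃The algorithm processe░┃┃       
──────┼─┃The system validates c░┃┃       
gh    │6┃Each component analyze░┃┃       
itical│6┃The system handles mem▼┃┃       
itical│3┗━━━━━━━━━━━━━━━━━━━━━━━┛┃       
dium  │90.9 │45                  ┃       
dium  │32.8 │46                  ┃       
itical│32.7 │60                  ┃       
dium  │40.3 │63                  ┃       
━━━━━━━━━━━━━━━━━━━━━━━━━━━━━━━━━┛       
                                         
                                         


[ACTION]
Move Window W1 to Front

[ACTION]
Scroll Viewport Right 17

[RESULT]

                                         
                                         
                                         
━━━━━━━━━━━━━━━━━━━━━━━┓                 
 FileViewer            ┃                 
───────────────────────┨                 
                      ▲┃                 
                      █┃                 
This module transforms░┃┓                
                      ░┃┃                
The framework validate░┃┨                
The algorithm processe░┃┃                
The system validates c░┃┃                
Each component analyze░┃┃                
The system handles mem▼┃┃                
━━━━━━━━━━━━━━━━━━━━━━━┛┃                
.9 │45                  ┃                
.8 │46                  ┃                
.7 │60                  ┃                
.3 │63                  ┃                
━━━━━━━━━━━━━━━━━━━━━━━━┛                
                                         
                                         


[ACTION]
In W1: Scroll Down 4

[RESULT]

                                         
                                         
                                         
━━━━━━━━━━━━━━━━━━━━━━━┓                 
 FileViewer            ┃                 
───────────────────────┨                 
The framework validate▲┃                 
The algorithm processe░┃                 
The system validates c░┃┓                
Each component analyze░┃┃                
The system handles mem░┃┨                
                      █┃┃                
The framework implemen░┃┃                
                      ░┃┃                
The framework coordina▼┃┃                
━━━━━━━━━━━━━━━━━━━━━━━┛┃                
.9 │45                  ┃                
.8 │46                  ┃                
.7 │60                  ┃                
.3 │63                  ┃                
━━━━━━━━━━━━━━━━━━━━━━━━┛                
                                         
                                         


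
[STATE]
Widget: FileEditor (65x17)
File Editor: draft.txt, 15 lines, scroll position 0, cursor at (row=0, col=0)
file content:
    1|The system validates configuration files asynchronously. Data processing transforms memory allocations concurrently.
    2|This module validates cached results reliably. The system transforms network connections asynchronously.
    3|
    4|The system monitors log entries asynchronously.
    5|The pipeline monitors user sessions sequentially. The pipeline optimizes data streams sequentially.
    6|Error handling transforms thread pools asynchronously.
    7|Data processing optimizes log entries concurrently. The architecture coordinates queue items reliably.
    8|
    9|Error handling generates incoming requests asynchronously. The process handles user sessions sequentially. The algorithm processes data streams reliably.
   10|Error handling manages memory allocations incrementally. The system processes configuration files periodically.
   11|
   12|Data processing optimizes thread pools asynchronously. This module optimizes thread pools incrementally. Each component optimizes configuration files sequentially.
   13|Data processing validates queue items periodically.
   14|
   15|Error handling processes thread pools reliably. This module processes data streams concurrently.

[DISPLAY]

█he system validates configuration files asynchronously. Data pr▲
This module validates cached results reliably. The system transf█
                                                                ░
The system monitors log entries asynchronously.                 ░
The pipeline monitors user sessions sequentially. The pipeline o░
Error handling transforms thread pools asynchronously.          ░
Data processing optimizes log entries concurrently. The architec░
                                                                ░
Error handling generates incoming requests asynchronously. The p░
Error handling manages memory allocations incrementally. The sys░
                                                                ░
Data processing optimizes thread pools asynchronously. This modu░
Data processing validates queue items periodically.             ░
                                                                ░
Error handling processes thread pools reliably. This module proc░
                                                                ░
                                                                ▼


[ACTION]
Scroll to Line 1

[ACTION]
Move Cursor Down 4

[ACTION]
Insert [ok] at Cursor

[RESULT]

The system validates configuration files asynchronously. Data pr▲
This module validates cached results reliably. The system transf█
                                                                ░
The system monitors log entries asynchronously.                 ░
ok█he pipeline monitors user sessions sequentially. The pipeline░
Error handling transforms thread pools asynchronously.          ░
Data processing optimizes log entries concurrently. The architec░
                                                                ░
Error handling generates incoming requests asynchronously. The p░
Error handling manages memory allocations incrementally. The sys░
                                                                ░
Data processing optimizes thread pools asynchronously. This modu░
Data processing validates queue items periodically.             ░
                                                                ░
Error handling processes thread pools reliably. This module proc░
                                                                ░
                                                                ▼


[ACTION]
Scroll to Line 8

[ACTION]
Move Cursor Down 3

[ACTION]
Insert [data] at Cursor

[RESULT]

The system validates configuration files asynchronously. Data pr▲
This module validates cached results reliably. The system transf█
                                                                ░
The system monitors log entries asynchronously.                 ░
okThe pipeline monitors user sessions sequentially. The pipeline░
Error handling transforms thread pools asynchronously.          ░
Data processing optimizes log entries concurrently. The architec░
data█                                                           ░
Error handling generates incoming requests asynchronously. The p░
Error handling manages memory allocations incrementally. The sys░
                                                                ░
Data processing optimizes thread pools asynchronously. This modu░
Data processing validates queue items periodically.             ░
                                                                ░
Error handling processes thread pools reliably. This module proc░
                                                                ░
                                                                ▼


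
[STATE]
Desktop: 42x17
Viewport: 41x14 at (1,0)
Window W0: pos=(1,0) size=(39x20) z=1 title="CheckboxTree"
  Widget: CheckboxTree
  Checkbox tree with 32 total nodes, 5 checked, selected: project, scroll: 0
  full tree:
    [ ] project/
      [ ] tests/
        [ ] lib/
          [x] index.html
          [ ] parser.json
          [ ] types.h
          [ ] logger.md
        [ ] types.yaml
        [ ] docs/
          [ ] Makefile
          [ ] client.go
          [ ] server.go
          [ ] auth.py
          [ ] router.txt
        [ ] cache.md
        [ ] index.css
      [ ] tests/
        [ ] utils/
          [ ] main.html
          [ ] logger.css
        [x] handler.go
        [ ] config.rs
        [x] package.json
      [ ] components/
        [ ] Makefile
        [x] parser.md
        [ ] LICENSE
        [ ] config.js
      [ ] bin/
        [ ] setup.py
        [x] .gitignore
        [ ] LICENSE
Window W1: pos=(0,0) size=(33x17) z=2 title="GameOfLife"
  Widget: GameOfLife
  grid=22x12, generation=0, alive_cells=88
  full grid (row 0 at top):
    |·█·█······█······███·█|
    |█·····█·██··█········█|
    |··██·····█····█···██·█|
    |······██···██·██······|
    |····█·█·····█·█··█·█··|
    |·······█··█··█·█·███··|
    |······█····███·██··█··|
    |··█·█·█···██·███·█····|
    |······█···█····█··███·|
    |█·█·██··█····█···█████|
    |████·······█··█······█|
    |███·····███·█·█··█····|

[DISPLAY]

━━━━━━━━━━━━━━━━━━━━━━━━━━━━━━━┓━━━━━━┓  
 GameOfLife                    ┃      ┃  
───────────────────────────────┨──────┨  
Gen: 0                         ┃      ┃  
·█·█······█······███·█         ┃      ┃  
█·····█·██··█········█         ┃      ┃  
··██·····█····█···██·█         ┃      ┃  
······██···██·██······         ┃      ┃  
····█·█·····█·█··█·█··         ┃      ┃  
·······█··█··█·█·███··         ┃      ┃  
······█····███·██··█··         ┃      ┃  
··█·█·█···██·███·█····         ┃      ┃  
······█···█····█··███·         ┃      ┃  
█·█·██··█····█···█████         ┃      ┃  


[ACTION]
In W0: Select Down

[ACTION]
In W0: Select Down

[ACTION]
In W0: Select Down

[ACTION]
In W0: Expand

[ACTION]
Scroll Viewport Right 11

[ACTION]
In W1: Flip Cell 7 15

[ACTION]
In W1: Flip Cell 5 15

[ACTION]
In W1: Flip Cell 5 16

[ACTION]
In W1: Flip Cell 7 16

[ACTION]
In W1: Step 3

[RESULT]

━━━━━━━━━━━━━━━━━━━━━━━━━━━━━━━┓━━━━━━┓  
 GameOfLife                    ┃      ┃  
───────────────────────────────┨──────┨  
Gen: 3                         ┃      ┃  
········██··········█·         ┃      ┃  
·····█·██······█···█·█         ┃      ┃  
···█████·······███····         ┃      ┃  
···██·█····██···███··█         ┃      ┃  
···············█··█···         ┃      ┃  
··················███·         ┃      ┃  
·········█········█···         ┃      ┃  
·······█·····██·····██         ┃      ┃  
··█████····██···██·███         ┃      ┃  
██····█···█···█·█····█         ┃      ┃  
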